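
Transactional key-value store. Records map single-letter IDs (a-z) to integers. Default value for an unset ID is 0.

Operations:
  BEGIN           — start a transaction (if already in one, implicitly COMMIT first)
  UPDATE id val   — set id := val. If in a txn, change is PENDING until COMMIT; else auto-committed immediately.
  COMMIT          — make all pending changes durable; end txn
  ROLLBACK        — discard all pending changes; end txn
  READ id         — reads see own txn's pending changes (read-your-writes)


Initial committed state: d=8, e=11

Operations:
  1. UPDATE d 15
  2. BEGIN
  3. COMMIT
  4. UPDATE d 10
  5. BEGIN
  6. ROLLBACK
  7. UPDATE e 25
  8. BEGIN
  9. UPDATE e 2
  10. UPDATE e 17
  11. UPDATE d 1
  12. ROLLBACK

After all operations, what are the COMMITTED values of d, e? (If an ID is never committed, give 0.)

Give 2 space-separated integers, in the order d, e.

Answer: 10 25

Derivation:
Initial committed: {d=8, e=11}
Op 1: UPDATE d=15 (auto-commit; committed d=15)
Op 2: BEGIN: in_txn=True, pending={}
Op 3: COMMIT: merged [] into committed; committed now {d=15, e=11}
Op 4: UPDATE d=10 (auto-commit; committed d=10)
Op 5: BEGIN: in_txn=True, pending={}
Op 6: ROLLBACK: discarded pending []; in_txn=False
Op 7: UPDATE e=25 (auto-commit; committed e=25)
Op 8: BEGIN: in_txn=True, pending={}
Op 9: UPDATE e=2 (pending; pending now {e=2})
Op 10: UPDATE e=17 (pending; pending now {e=17})
Op 11: UPDATE d=1 (pending; pending now {d=1, e=17})
Op 12: ROLLBACK: discarded pending ['d', 'e']; in_txn=False
Final committed: {d=10, e=25}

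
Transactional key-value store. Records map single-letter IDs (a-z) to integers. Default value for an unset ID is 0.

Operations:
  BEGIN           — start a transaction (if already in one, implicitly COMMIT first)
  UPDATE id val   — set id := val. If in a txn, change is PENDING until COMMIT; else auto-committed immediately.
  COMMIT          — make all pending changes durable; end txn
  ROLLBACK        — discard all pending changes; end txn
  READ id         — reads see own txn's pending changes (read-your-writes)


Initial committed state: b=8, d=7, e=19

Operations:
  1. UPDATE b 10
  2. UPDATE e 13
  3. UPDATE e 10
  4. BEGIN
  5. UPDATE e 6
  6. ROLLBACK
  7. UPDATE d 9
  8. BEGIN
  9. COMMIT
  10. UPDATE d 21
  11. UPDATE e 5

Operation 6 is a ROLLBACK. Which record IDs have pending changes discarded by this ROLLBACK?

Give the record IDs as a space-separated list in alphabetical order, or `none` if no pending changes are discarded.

Answer: e

Derivation:
Initial committed: {b=8, d=7, e=19}
Op 1: UPDATE b=10 (auto-commit; committed b=10)
Op 2: UPDATE e=13 (auto-commit; committed e=13)
Op 3: UPDATE e=10 (auto-commit; committed e=10)
Op 4: BEGIN: in_txn=True, pending={}
Op 5: UPDATE e=6 (pending; pending now {e=6})
Op 6: ROLLBACK: discarded pending ['e']; in_txn=False
Op 7: UPDATE d=9 (auto-commit; committed d=9)
Op 8: BEGIN: in_txn=True, pending={}
Op 9: COMMIT: merged [] into committed; committed now {b=10, d=9, e=10}
Op 10: UPDATE d=21 (auto-commit; committed d=21)
Op 11: UPDATE e=5 (auto-commit; committed e=5)
ROLLBACK at op 6 discards: ['e']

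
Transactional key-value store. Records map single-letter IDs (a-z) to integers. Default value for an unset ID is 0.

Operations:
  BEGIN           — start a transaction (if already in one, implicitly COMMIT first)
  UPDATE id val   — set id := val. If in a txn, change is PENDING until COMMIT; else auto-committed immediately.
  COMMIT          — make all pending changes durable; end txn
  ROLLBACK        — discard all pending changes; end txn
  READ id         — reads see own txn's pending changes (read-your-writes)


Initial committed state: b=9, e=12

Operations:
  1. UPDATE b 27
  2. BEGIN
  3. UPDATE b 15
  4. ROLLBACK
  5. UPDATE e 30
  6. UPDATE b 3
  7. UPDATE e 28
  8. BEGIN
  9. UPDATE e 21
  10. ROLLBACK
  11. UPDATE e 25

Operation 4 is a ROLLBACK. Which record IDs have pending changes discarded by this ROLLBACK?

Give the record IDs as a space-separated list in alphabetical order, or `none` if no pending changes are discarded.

Initial committed: {b=9, e=12}
Op 1: UPDATE b=27 (auto-commit; committed b=27)
Op 2: BEGIN: in_txn=True, pending={}
Op 3: UPDATE b=15 (pending; pending now {b=15})
Op 4: ROLLBACK: discarded pending ['b']; in_txn=False
Op 5: UPDATE e=30 (auto-commit; committed e=30)
Op 6: UPDATE b=3 (auto-commit; committed b=3)
Op 7: UPDATE e=28 (auto-commit; committed e=28)
Op 8: BEGIN: in_txn=True, pending={}
Op 9: UPDATE e=21 (pending; pending now {e=21})
Op 10: ROLLBACK: discarded pending ['e']; in_txn=False
Op 11: UPDATE e=25 (auto-commit; committed e=25)
ROLLBACK at op 4 discards: ['b']

Answer: b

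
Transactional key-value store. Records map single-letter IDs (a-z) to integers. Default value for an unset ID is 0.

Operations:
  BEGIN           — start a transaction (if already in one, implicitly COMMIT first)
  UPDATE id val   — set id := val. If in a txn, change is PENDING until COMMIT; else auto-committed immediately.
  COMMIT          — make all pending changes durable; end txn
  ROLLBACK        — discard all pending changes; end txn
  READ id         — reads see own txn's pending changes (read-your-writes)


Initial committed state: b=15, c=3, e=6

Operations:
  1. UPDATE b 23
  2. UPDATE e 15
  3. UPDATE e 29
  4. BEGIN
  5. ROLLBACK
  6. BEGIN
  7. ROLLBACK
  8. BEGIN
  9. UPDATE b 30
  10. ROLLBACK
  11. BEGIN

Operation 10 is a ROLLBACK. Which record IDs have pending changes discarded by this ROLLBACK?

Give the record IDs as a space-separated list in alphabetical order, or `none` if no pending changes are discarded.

Initial committed: {b=15, c=3, e=6}
Op 1: UPDATE b=23 (auto-commit; committed b=23)
Op 2: UPDATE e=15 (auto-commit; committed e=15)
Op 3: UPDATE e=29 (auto-commit; committed e=29)
Op 4: BEGIN: in_txn=True, pending={}
Op 5: ROLLBACK: discarded pending []; in_txn=False
Op 6: BEGIN: in_txn=True, pending={}
Op 7: ROLLBACK: discarded pending []; in_txn=False
Op 8: BEGIN: in_txn=True, pending={}
Op 9: UPDATE b=30 (pending; pending now {b=30})
Op 10: ROLLBACK: discarded pending ['b']; in_txn=False
Op 11: BEGIN: in_txn=True, pending={}
ROLLBACK at op 10 discards: ['b']

Answer: b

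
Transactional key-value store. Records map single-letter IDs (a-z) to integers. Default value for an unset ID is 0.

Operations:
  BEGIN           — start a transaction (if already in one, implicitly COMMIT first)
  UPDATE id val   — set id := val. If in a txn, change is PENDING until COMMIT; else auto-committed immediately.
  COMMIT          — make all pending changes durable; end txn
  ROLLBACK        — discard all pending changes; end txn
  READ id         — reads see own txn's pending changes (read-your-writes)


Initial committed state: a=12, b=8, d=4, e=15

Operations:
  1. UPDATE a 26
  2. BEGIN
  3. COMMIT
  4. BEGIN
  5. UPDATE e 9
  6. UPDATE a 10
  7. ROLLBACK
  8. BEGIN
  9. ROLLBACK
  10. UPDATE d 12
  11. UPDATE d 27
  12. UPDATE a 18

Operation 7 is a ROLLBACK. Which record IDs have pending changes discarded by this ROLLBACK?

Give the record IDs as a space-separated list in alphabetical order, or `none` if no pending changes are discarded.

Initial committed: {a=12, b=8, d=4, e=15}
Op 1: UPDATE a=26 (auto-commit; committed a=26)
Op 2: BEGIN: in_txn=True, pending={}
Op 3: COMMIT: merged [] into committed; committed now {a=26, b=8, d=4, e=15}
Op 4: BEGIN: in_txn=True, pending={}
Op 5: UPDATE e=9 (pending; pending now {e=9})
Op 6: UPDATE a=10 (pending; pending now {a=10, e=9})
Op 7: ROLLBACK: discarded pending ['a', 'e']; in_txn=False
Op 8: BEGIN: in_txn=True, pending={}
Op 9: ROLLBACK: discarded pending []; in_txn=False
Op 10: UPDATE d=12 (auto-commit; committed d=12)
Op 11: UPDATE d=27 (auto-commit; committed d=27)
Op 12: UPDATE a=18 (auto-commit; committed a=18)
ROLLBACK at op 7 discards: ['a', 'e']

Answer: a e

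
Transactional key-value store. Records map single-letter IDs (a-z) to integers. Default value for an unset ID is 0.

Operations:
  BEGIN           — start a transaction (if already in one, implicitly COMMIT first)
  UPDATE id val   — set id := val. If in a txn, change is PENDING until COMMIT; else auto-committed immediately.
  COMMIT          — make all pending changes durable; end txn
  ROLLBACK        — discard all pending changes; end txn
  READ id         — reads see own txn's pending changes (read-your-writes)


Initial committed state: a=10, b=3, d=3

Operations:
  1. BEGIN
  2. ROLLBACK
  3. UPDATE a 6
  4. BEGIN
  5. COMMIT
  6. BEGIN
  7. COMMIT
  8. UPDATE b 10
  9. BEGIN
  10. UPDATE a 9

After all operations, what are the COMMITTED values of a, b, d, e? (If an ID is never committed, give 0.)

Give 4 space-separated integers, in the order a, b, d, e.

Initial committed: {a=10, b=3, d=3}
Op 1: BEGIN: in_txn=True, pending={}
Op 2: ROLLBACK: discarded pending []; in_txn=False
Op 3: UPDATE a=6 (auto-commit; committed a=6)
Op 4: BEGIN: in_txn=True, pending={}
Op 5: COMMIT: merged [] into committed; committed now {a=6, b=3, d=3}
Op 6: BEGIN: in_txn=True, pending={}
Op 7: COMMIT: merged [] into committed; committed now {a=6, b=3, d=3}
Op 8: UPDATE b=10 (auto-commit; committed b=10)
Op 9: BEGIN: in_txn=True, pending={}
Op 10: UPDATE a=9 (pending; pending now {a=9})
Final committed: {a=6, b=10, d=3}

Answer: 6 10 3 0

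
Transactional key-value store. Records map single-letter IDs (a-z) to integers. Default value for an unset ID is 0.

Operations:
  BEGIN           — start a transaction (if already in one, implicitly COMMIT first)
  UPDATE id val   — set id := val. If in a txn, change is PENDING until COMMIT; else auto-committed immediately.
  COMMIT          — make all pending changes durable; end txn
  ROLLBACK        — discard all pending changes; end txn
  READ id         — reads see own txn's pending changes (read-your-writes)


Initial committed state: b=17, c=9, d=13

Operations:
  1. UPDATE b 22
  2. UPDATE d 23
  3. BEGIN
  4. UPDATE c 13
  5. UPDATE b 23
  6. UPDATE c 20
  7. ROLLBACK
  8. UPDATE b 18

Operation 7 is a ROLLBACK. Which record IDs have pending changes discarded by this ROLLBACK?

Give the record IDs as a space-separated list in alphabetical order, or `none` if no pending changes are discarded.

Initial committed: {b=17, c=9, d=13}
Op 1: UPDATE b=22 (auto-commit; committed b=22)
Op 2: UPDATE d=23 (auto-commit; committed d=23)
Op 3: BEGIN: in_txn=True, pending={}
Op 4: UPDATE c=13 (pending; pending now {c=13})
Op 5: UPDATE b=23 (pending; pending now {b=23, c=13})
Op 6: UPDATE c=20 (pending; pending now {b=23, c=20})
Op 7: ROLLBACK: discarded pending ['b', 'c']; in_txn=False
Op 8: UPDATE b=18 (auto-commit; committed b=18)
ROLLBACK at op 7 discards: ['b', 'c']

Answer: b c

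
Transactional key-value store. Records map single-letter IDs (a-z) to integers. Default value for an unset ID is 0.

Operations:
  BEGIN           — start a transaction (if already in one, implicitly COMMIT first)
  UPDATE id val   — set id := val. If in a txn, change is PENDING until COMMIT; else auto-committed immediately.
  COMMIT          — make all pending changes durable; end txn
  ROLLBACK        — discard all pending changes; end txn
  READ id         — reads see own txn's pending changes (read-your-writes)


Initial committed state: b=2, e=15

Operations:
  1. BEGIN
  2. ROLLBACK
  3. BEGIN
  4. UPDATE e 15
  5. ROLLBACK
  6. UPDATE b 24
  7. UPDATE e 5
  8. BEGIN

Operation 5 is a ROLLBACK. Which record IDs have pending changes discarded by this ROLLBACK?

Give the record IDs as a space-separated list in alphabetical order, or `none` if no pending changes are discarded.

Initial committed: {b=2, e=15}
Op 1: BEGIN: in_txn=True, pending={}
Op 2: ROLLBACK: discarded pending []; in_txn=False
Op 3: BEGIN: in_txn=True, pending={}
Op 4: UPDATE e=15 (pending; pending now {e=15})
Op 5: ROLLBACK: discarded pending ['e']; in_txn=False
Op 6: UPDATE b=24 (auto-commit; committed b=24)
Op 7: UPDATE e=5 (auto-commit; committed e=5)
Op 8: BEGIN: in_txn=True, pending={}
ROLLBACK at op 5 discards: ['e']

Answer: e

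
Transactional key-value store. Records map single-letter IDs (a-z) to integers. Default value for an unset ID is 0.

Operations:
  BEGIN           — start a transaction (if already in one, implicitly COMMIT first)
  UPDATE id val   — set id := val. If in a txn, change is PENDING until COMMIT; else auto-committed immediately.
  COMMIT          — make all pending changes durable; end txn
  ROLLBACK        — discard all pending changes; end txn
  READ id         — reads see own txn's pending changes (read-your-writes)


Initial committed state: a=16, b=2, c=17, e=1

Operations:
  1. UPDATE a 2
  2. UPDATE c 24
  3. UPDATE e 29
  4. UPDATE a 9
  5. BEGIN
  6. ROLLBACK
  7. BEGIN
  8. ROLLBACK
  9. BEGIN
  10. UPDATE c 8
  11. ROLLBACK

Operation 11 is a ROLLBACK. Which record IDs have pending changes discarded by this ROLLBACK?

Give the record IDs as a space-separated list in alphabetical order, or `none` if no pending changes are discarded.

Answer: c

Derivation:
Initial committed: {a=16, b=2, c=17, e=1}
Op 1: UPDATE a=2 (auto-commit; committed a=2)
Op 2: UPDATE c=24 (auto-commit; committed c=24)
Op 3: UPDATE e=29 (auto-commit; committed e=29)
Op 4: UPDATE a=9 (auto-commit; committed a=9)
Op 5: BEGIN: in_txn=True, pending={}
Op 6: ROLLBACK: discarded pending []; in_txn=False
Op 7: BEGIN: in_txn=True, pending={}
Op 8: ROLLBACK: discarded pending []; in_txn=False
Op 9: BEGIN: in_txn=True, pending={}
Op 10: UPDATE c=8 (pending; pending now {c=8})
Op 11: ROLLBACK: discarded pending ['c']; in_txn=False
ROLLBACK at op 11 discards: ['c']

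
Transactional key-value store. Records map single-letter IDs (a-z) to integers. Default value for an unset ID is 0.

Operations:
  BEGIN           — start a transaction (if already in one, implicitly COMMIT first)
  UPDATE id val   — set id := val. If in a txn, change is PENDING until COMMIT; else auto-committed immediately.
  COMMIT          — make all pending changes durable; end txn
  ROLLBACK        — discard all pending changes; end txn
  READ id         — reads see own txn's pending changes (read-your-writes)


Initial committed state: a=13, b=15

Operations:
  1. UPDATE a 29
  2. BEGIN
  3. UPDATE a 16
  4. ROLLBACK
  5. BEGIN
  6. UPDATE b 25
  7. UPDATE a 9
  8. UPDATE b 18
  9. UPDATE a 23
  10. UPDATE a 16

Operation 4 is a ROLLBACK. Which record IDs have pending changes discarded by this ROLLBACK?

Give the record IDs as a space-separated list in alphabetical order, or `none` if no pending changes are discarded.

Answer: a

Derivation:
Initial committed: {a=13, b=15}
Op 1: UPDATE a=29 (auto-commit; committed a=29)
Op 2: BEGIN: in_txn=True, pending={}
Op 3: UPDATE a=16 (pending; pending now {a=16})
Op 4: ROLLBACK: discarded pending ['a']; in_txn=False
Op 5: BEGIN: in_txn=True, pending={}
Op 6: UPDATE b=25 (pending; pending now {b=25})
Op 7: UPDATE a=9 (pending; pending now {a=9, b=25})
Op 8: UPDATE b=18 (pending; pending now {a=9, b=18})
Op 9: UPDATE a=23 (pending; pending now {a=23, b=18})
Op 10: UPDATE a=16 (pending; pending now {a=16, b=18})
ROLLBACK at op 4 discards: ['a']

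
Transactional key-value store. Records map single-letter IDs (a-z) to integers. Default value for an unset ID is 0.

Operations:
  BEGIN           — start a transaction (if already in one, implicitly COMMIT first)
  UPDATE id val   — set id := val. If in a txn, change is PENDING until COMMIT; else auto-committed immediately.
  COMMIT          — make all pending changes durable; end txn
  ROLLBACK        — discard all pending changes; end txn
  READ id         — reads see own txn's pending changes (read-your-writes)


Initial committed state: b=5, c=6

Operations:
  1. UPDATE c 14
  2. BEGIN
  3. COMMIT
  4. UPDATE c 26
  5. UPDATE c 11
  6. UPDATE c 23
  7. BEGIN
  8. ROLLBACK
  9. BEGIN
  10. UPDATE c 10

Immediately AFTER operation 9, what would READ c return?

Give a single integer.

Answer: 23

Derivation:
Initial committed: {b=5, c=6}
Op 1: UPDATE c=14 (auto-commit; committed c=14)
Op 2: BEGIN: in_txn=True, pending={}
Op 3: COMMIT: merged [] into committed; committed now {b=5, c=14}
Op 4: UPDATE c=26 (auto-commit; committed c=26)
Op 5: UPDATE c=11 (auto-commit; committed c=11)
Op 6: UPDATE c=23 (auto-commit; committed c=23)
Op 7: BEGIN: in_txn=True, pending={}
Op 8: ROLLBACK: discarded pending []; in_txn=False
Op 9: BEGIN: in_txn=True, pending={}
After op 9: visible(c) = 23 (pending={}, committed={b=5, c=23})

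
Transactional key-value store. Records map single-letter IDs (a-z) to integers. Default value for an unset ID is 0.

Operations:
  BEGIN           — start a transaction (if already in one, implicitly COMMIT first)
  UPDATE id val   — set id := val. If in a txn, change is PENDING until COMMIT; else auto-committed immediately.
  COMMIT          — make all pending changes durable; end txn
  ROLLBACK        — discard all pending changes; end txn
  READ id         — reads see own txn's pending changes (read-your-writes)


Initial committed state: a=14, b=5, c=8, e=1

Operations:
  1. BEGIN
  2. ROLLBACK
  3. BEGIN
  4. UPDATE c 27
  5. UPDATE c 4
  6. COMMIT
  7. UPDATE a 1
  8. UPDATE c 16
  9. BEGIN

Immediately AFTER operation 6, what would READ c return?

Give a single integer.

Initial committed: {a=14, b=5, c=8, e=1}
Op 1: BEGIN: in_txn=True, pending={}
Op 2: ROLLBACK: discarded pending []; in_txn=False
Op 3: BEGIN: in_txn=True, pending={}
Op 4: UPDATE c=27 (pending; pending now {c=27})
Op 5: UPDATE c=4 (pending; pending now {c=4})
Op 6: COMMIT: merged ['c'] into committed; committed now {a=14, b=5, c=4, e=1}
After op 6: visible(c) = 4 (pending={}, committed={a=14, b=5, c=4, e=1})

Answer: 4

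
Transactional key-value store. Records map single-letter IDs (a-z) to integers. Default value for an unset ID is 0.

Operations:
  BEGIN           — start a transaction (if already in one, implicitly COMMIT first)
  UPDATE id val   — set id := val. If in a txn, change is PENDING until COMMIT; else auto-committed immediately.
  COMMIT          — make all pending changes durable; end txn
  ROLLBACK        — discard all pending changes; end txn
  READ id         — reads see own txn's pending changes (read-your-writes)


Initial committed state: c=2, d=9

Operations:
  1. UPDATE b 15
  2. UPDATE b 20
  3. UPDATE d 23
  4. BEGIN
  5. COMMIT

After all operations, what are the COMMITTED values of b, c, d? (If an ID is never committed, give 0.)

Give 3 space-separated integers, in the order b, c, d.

Initial committed: {c=2, d=9}
Op 1: UPDATE b=15 (auto-commit; committed b=15)
Op 2: UPDATE b=20 (auto-commit; committed b=20)
Op 3: UPDATE d=23 (auto-commit; committed d=23)
Op 4: BEGIN: in_txn=True, pending={}
Op 5: COMMIT: merged [] into committed; committed now {b=20, c=2, d=23}
Final committed: {b=20, c=2, d=23}

Answer: 20 2 23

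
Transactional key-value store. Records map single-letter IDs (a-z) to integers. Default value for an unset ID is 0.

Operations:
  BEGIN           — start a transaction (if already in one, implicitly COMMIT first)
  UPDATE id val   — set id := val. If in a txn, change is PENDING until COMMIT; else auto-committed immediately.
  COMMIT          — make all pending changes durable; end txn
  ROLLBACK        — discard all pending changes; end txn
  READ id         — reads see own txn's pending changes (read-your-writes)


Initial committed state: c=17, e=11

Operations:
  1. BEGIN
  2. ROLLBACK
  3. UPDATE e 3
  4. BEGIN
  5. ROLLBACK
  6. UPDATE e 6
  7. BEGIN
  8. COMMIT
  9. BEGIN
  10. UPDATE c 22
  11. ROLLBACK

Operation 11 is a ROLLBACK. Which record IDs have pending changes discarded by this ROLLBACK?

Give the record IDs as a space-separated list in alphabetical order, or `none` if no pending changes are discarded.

Initial committed: {c=17, e=11}
Op 1: BEGIN: in_txn=True, pending={}
Op 2: ROLLBACK: discarded pending []; in_txn=False
Op 3: UPDATE e=3 (auto-commit; committed e=3)
Op 4: BEGIN: in_txn=True, pending={}
Op 5: ROLLBACK: discarded pending []; in_txn=False
Op 6: UPDATE e=6 (auto-commit; committed e=6)
Op 7: BEGIN: in_txn=True, pending={}
Op 8: COMMIT: merged [] into committed; committed now {c=17, e=6}
Op 9: BEGIN: in_txn=True, pending={}
Op 10: UPDATE c=22 (pending; pending now {c=22})
Op 11: ROLLBACK: discarded pending ['c']; in_txn=False
ROLLBACK at op 11 discards: ['c']

Answer: c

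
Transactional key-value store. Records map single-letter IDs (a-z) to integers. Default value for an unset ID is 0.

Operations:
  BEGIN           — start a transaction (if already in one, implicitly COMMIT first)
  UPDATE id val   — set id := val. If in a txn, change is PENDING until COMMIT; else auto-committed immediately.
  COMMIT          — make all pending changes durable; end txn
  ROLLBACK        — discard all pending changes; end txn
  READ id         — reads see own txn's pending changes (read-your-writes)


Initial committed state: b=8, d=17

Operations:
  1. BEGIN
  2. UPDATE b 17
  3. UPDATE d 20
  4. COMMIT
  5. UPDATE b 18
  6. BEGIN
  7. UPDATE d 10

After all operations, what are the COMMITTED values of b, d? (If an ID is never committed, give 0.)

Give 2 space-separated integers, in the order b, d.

Initial committed: {b=8, d=17}
Op 1: BEGIN: in_txn=True, pending={}
Op 2: UPDATE b=17 (pending; pending now {b=17})
Op 3: UPDATE d=20 (pending; pending now {b=17, d=20})
Op 4: COMMIT: merged ['b', 'd'] into committed; committed now {b=17, d=20}
Op 5: UPDATE b=18 (auto-commit; committed b=18)
Op 6: BEGIN: in_txn=True, pending={}
Op 7: UPDATE d=10 (pending; pending now {d=10})
Final committed: {b=18, d=20}

Answer: 18 20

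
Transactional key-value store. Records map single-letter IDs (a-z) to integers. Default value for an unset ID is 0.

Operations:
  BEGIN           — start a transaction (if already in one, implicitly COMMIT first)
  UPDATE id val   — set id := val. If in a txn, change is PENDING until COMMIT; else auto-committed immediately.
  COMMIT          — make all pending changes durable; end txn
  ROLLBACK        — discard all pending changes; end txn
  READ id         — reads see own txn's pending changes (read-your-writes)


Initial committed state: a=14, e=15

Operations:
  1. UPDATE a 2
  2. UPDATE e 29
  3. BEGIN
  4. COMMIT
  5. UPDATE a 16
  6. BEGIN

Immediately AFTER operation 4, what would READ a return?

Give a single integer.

Answer: 2

Derivation:
Initial committed: {a=14, e=15}
Op 1: UPDATE a=2 (auto-commit; committed a=2)
Op 2: UPDATE e=29 (auto-commit; committed e=29)
Op 3: BEGIN: in_txn=True, pending={}
Op 4: COMMIT: merged [] into committed; committed now {a=2, e=29}
After op 4: visible(a) = 2 (pending={}, committed={a=2, e=29})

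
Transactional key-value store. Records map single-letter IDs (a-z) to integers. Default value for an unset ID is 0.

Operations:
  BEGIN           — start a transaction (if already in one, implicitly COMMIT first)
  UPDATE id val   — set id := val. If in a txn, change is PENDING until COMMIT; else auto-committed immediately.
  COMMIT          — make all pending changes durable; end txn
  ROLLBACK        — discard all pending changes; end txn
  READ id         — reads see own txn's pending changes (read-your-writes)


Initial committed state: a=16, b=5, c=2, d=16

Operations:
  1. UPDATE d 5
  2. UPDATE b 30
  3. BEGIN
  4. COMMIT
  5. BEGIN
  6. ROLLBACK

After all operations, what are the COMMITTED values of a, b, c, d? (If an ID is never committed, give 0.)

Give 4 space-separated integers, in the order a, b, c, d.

Answer: 16 30 2 5

Derivation:
Initial committed: {a=16, b=5, c=2, d=16}
Op 1: UPDATE d=5 (auto-commit; committed d=5)
Op 2: UPDATE b=30 (auto-commit; committed b=30)
Op 3: BEGIN: in_txn=True, pending={}
Op 4: COMMIT: merged [] into committed; committed now {a=16, b=30, c=2, d=5}
Op 5: BEGIN: in_txn=True, pending={}
Op 6: ROLLBACK: discarded pending []; in_txn=False
Final committed: {a=16, b=30, c=2, d=5}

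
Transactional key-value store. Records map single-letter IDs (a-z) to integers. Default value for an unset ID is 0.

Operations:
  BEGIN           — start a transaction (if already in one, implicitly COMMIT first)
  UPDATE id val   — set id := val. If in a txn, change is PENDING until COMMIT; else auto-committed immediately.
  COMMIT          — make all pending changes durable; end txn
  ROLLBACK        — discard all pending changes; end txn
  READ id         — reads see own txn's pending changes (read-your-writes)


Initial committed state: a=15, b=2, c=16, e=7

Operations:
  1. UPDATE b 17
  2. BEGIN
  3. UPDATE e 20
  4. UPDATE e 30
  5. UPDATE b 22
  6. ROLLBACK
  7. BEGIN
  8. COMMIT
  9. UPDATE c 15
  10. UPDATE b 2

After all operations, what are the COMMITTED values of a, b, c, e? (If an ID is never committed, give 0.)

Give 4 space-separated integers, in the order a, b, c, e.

Initial committed: {a=15, b=2, c=16, e=7}
Op 1: UPDATE b=17 (auto-commit; committed b=17)
Op 2: BEGIN: in_txn=True, pending={}
Op 3: UPDATE e=20 (pending; pending now {e=20})
Op 4: UPDATE e=30 (pending; pending now {e=30})
Op 5: UPDATE b=22 (pending; pending now {b=22, e=30})
Op 6: ROLLBACK: discarded pending ['b', 'e']; in_txn=False
Op 7: BEGIN: in_txn=True, pending={}
Op 8: COMMIT: merged [] into committed; committed now {a=15, b=17, c=16, e=7}
Op 9: UPDATE c=15 (auto-commit; committed c=15)
Op 10: UPDATE b=2 (auto-commit; committed b=2)
Final committed: {a=15, b=2, c=15, e=7}

Answer: 15 2 15 7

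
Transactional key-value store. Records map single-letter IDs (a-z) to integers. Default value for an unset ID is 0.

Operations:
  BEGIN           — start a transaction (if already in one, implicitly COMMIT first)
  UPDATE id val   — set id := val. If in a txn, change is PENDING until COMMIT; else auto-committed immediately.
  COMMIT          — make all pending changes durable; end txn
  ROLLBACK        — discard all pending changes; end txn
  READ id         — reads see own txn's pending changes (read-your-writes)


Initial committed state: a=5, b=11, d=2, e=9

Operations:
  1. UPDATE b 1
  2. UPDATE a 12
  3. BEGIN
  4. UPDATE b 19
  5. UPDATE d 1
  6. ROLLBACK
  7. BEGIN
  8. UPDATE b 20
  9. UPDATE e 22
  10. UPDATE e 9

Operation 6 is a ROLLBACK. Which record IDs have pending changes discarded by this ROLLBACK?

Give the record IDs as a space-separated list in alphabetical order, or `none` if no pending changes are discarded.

Answer: b d

Derivation:
Initial committed: {a=5, b=11, d=2, e=9}
Op 1: UPDATE b=1 (auto-commit; committed b=1)
Op 2: UPDATE a=12 (auto-commit; committed a=12)
Op 3: BEGIN: in_txn=True, pending={}
Op 4: UPDATE b=19 (pending; pending now {b=19})
Op 5: UPDATE d=1 (pending; pending now {b=19, d=1})
Op 6: ROLLBACK: discarded pending ['b', 'd']; in_txn=False
Op 7: BEGIN: in_txn=True, pending={}
Op 8: UPDATE b=20 (pending; pending now {b=20})
Op 9: UPDATE e=22 (pending; pending now {b=20, e=22})
Op 10: UPDATE e=9 (pending; pending now {b=20, e=9})
ROLLBACK at op 6 discards: ['b', 'd']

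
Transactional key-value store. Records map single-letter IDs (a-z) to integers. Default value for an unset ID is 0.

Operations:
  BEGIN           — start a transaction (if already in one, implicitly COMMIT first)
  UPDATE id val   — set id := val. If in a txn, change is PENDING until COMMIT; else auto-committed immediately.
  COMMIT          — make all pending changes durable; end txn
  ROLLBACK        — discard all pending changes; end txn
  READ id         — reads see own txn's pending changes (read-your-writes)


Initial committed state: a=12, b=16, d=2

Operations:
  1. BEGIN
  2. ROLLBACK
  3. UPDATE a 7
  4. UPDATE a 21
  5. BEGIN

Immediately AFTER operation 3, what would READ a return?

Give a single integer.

Initial committed: {a=12, b=16, d=2}
Op 1: BEGIN: in_txn=True, pending={}
Op 2: ROLLBACK: discarded pending []; in_txn=False
Op 3: UPDATE a=7 (auto-commit; committed a=7)
After op 3: visible(a) = 7 (pending={}, committed={a=7, b=16, d=2})

Answer: 7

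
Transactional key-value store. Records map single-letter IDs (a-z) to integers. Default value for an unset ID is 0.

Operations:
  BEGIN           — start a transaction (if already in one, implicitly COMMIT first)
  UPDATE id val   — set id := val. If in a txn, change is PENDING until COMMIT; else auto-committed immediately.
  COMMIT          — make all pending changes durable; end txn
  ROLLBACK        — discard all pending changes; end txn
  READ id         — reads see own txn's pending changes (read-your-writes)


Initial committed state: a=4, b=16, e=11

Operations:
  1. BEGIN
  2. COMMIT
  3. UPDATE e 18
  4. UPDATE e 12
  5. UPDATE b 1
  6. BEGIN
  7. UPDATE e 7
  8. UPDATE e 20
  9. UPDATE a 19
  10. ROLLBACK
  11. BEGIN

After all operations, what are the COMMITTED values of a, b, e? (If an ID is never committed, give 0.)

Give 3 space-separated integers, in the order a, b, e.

Answer: 4 1 12

Derivation:
Initial committed: {a=4, b=16, e=11}
Op 1: BEGIN: in_txn=True, pending={}
Op 2: COMMIT: merged [] into committed; committed now {a=4, b=16, e=11}
Op 3: UPDATE e=18 (auto-commit; committed e=18)
Op 4: UPDATE e=12 (auto-commit; committed e=12)
Op 5: UPDATE b=1 (auto-commit; committed b=1)
Op 6: BEGIN: in_txn=True, pending={}
Op 7: UPDATE e=7 (pending; pending now {e=7})
Op 8: UPDATE e=20 (pending; pending now {e=20})
Op 9: UPDATE a=19 (pending; pending now {a=19, e=20})
Op 10: ROLLBACK: discarded pending ['a', 'e']; in_txn=False
Op 11: BEGIN: in_txn=True, pending={}
Final committed: {a=4, b=1, e=12}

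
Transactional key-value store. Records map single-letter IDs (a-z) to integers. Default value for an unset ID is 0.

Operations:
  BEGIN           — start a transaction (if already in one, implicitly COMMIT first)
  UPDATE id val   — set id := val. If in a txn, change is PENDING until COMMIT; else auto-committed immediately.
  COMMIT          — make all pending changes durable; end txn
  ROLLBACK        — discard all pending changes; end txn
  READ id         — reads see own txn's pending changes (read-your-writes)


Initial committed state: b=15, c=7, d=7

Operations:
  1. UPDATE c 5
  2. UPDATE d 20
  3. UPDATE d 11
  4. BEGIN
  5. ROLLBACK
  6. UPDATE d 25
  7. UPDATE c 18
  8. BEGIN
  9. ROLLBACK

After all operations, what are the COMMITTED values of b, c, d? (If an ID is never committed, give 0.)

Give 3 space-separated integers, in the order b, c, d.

Answer: 15 18 25

Derivation:
Initial committed: {b=15, c=7, d=7}
Op 1: UPDATE c=5 (auto-commit; committed c=5)
Op 2: UPDATE d=20 (auto-commit; committed d=20)
Op 3: UPDATE d=11 (auto-commit; committed d=11)
Op 4: BEGIN: in_txn=True, pending={}
Op 5: ROLLBACK: discarded pending []; in_txn=False
Op 6: UPDATE d=25 (auto-commit; committed d=25)
Op 7: UPDATE c=18 (auto-commit; committed c=18)
Op 8: BEGIN: in_txn=True, pending={}
Op 9: ROLLBACK: discarded pending []; in_txn=False
Final committed: {b=15, c=18, d=25}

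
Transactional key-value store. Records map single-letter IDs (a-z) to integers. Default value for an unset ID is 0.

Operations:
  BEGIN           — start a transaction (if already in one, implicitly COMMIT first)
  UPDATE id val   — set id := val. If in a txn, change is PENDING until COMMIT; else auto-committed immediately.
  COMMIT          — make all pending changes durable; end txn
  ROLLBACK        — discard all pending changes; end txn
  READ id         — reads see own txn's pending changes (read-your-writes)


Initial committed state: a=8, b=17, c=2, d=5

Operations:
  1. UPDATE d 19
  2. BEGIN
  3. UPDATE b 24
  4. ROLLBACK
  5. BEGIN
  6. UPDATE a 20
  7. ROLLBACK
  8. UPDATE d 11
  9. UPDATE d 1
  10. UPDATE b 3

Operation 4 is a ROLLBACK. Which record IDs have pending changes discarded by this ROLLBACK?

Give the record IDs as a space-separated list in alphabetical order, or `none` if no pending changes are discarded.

Answer: b

Derivation:
Initial committed: {a=8, b=17, c=2, d=5}
Op 1: UPDATE d=19 (auto-commit; committed d=19)
Op 2: BEGIN: in_txn=True, pending={}
Op 3: UPDATE b=24 (pending; pending now {b=24})
Op 4: ROLLBACK: discarded pending ['b']; in_txn=False
Op 5: BEGIN: in_txn=True, pending={}
Op 6: UPDATE a=20 (pending; pending now {a=20})
Op 7: ROLLBACK: discarded pending ['a']; in_txn=False
Op 8: UPDATE d=11 (auto-commit; committed d=11)
Op 9: UPDATE d=1 (auto-commit; committed d=1)
Op 10: UPDATE b=3 (auto-commit; committed b=3)
ROLLBACK at op 4 discards: ['b']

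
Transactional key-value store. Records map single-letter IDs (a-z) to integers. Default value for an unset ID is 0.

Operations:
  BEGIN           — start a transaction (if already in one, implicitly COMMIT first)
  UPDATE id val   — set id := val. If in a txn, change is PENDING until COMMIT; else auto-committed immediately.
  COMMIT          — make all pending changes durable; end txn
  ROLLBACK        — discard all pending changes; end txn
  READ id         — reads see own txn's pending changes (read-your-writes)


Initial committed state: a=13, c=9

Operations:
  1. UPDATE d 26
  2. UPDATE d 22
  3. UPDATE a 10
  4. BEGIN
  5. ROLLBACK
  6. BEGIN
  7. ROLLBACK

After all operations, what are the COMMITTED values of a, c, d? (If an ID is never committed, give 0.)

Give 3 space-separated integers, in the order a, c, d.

Initial committed: {a=13, c=9}
Op 1: UPDATE d=26 (auto-commit; committed d=26)
Op 2: UPDATE d=22 (auto-commit; committed d=22)
Op 3: UPDATE a=10 (auto-commit; committed a=10)
Op 4: BEGIN: in_txn=True, pending={}
Op 5: ROLLBACK: discarded pending []; in_txn=False
Op 6: BEGIN: in_txn=True, pending={}
Op 7: ROLLBACK: discarded pending []; in_txn=False
Final committed: {a=10, c=9, d=22}

Answer: 10 9 22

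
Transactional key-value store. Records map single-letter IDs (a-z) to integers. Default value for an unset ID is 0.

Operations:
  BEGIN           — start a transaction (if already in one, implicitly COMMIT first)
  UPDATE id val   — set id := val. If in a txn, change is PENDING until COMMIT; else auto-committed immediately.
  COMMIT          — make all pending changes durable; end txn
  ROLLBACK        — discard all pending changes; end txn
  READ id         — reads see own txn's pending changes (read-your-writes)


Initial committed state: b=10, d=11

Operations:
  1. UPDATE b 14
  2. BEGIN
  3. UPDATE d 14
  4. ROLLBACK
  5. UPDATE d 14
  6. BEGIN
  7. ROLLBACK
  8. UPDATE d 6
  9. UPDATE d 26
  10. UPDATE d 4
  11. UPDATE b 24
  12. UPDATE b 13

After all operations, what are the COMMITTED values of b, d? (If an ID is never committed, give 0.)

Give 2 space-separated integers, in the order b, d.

Answer: 13 4

Derivation:
Initial committed: {b=10, d=11}
Op 1: UPDATE b=14 (auto-commit; committed b=14)
Op 2: BEGIN: in_txn=True, pending={}
Op 3: UPDATE d=14 (pending; pending now {d=14})
Op 4: ROLLBACK: discarded pending ['d']; in_txn=False
Op 5: UPDATE d=14 (auto-commit; committed d=14)
Op 6: BEGIN: in_txn=True, pending={}
Op 7: ROLLBACK: discarded pending []; in_txn=False
Op 8: UPDATE d=6 (auto-commit; committed d=6)
Op 9: UPDATE d=26 (auto-commit; committed d=26)
Op 10: UPDATE d=4 (auto-commit; committed d=4)
Op 11: UPDATE b=24 (auto-commit; committed b=24)
Op 12: UPDATE b=13 (auto-commit; committed b=13)
Final committed: {b=13, d=4}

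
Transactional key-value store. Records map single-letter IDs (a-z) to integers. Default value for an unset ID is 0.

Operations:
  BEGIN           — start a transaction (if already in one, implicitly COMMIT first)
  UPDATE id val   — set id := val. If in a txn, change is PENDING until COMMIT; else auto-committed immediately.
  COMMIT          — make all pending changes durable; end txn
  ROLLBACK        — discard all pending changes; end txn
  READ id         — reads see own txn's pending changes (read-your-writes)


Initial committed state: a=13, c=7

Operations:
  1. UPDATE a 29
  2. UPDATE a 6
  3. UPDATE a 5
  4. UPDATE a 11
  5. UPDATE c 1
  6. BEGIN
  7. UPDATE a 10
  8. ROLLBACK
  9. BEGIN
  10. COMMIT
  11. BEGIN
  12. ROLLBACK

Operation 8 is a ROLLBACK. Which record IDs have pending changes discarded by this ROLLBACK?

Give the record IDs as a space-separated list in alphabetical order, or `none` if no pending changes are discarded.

Answer: a

Derivation:
Initial committed: {a=13, c=7}
Op 1: UPDATE a=29 (auto-commit; committed a=29)
Op 2: UPDATE a=6 (auto-commit; committed a=6)
Op 3: UPDATE a=5 (auto-commit; committed a=5)
Op 4: UPDATE a=11 (auto-commit; committed a=11)
Op 5: UPDATE c=1 (auto-commit; committed c=1)
Op 6: BEGIN: in_txn=True, pending={}
Op 7: UPDATE a=10 (pending; pending now {a=10})
Op 8: ROLLBACK: discarded pending ['a']; in_txn=False
Op 9: BEGIN: in_txn=True, pending={}
Op 10: COMMIT: merged [] into committed; committed now {a=11, c=1}
Op 11: BEGIN: in_txn=True, pending={}
Op 12: ROLLBACK: discarded pending []; in_txn=False
ROLLBACK at op 8 discards: ['a']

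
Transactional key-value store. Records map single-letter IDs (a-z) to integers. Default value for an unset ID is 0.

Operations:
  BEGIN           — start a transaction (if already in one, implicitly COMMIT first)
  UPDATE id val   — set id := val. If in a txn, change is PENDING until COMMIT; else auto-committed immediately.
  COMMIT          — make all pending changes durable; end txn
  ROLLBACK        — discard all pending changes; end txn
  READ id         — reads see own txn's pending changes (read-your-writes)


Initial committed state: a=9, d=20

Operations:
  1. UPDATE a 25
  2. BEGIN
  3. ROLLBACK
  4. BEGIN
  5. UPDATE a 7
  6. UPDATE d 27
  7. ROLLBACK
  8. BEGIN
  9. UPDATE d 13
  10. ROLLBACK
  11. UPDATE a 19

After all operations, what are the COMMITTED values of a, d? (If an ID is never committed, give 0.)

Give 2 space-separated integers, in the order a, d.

Answer: 19 20

Derivation:
Initial committed: {a=9, d=20}
Op 1: UPDATE a=25 (auto-commit; committed a=25)
Op 2: BEGIN: in_txn=True, pending={}
Op 3: ROLLBACK: discarded pending []; in_txn=False
Op 4: BEGIN: in_txn=True, pending={}
Op 5: UPDATE a=7 (pending; pending now {a=7})
Op 6: UPDATE d=27 (pending; pending now {a=7, d=27})
Op 7: ROLLBACK: discarded pending ['a', 'd']; in_txn=False
Op 8: BEGIN: in_txn=True, pending={}
Op 9: UPDATE d=13 (pending; pending now {d=13})
Op 10: ROLLBACK: discarded pending ['d']; in_txn=False
Op 11: UPDATE a=19 (auto-commit; committed a=19)
Final committed: {a=19, d=20}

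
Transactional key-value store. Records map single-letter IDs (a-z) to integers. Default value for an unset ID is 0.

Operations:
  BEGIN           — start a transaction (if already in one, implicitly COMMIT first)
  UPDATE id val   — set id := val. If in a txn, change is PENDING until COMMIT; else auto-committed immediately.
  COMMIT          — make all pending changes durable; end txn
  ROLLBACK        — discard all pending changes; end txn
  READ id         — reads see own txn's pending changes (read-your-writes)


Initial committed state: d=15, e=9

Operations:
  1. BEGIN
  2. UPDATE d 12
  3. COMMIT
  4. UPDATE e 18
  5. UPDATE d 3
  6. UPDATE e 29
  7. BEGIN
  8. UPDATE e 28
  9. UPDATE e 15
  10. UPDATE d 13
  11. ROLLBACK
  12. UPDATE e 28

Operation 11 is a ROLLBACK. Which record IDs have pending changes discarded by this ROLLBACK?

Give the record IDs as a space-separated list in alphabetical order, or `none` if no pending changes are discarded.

Initial committed: {d=15, e=9}
Op 1: BEGIN: in_txn=True, pending={}
Op 2: UPDATE d=12 (pending; pending now {d=12})
Op 3: COMMIT: merged ['d'] into committed; committed now {d=12, e=9}
Op 4: UPDATE e=18 (auto-commit; committed e=18)
Op 5: UPDATE d=3 (auto-commit; committed d=3)
Op 6: UPDATE e=29 (auto-commit; committed e=29)
Op 7: BEGIN: in_txn=True, pending={}
Op 8: UPDATE e=28 (pending; pending now {e=28})
Op 9: UPDATE e=15 (pending; pending now {e=15})
Op 10: UPDATE d=13 (pending; pending now {d=13, e=15})
Op 11: ROLLBACK: discarded pending ['d', 'e']; in_txn=False
Op 12: UPDATE e=28 (auto-commit; committed e=28)
ROLLBACK at op 11 discards: ['d', 'e']

Answer: d e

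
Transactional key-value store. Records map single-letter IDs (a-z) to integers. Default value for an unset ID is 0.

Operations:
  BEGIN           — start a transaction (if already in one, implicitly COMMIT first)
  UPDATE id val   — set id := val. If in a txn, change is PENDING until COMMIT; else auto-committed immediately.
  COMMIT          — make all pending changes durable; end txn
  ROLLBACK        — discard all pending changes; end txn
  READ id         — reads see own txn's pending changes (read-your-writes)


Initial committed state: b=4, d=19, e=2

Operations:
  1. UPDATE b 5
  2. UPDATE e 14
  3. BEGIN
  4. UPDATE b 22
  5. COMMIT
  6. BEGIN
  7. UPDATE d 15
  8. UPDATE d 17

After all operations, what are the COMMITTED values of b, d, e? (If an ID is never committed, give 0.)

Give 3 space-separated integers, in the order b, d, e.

Answer: 22 19 14

Derivation:
Initial committed: {b=4, d=19, e=2}
Op 1: UPDATE b=5 (auto-commit; committed b=5)
Op 2: UPDATE e=14 (auto-commit; committed e=14)
Op 3: BEGIN: in_txn=True, pending={}
Op 4: UPDATE b=22 (pending; pending now {b=22})
Op 5: COMMIT: merged ['b'] into committed; committed now {b=22, d=19, e=14}
Op 6: BEGIN: in_txn=True, pending={}
Op 7: UPDATE d=15 (pending; pending now {d=15})
Op 8: UPDATE d=17 (pending; pending now {d=17})
Final committed: {b=22, d=19, e=14}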